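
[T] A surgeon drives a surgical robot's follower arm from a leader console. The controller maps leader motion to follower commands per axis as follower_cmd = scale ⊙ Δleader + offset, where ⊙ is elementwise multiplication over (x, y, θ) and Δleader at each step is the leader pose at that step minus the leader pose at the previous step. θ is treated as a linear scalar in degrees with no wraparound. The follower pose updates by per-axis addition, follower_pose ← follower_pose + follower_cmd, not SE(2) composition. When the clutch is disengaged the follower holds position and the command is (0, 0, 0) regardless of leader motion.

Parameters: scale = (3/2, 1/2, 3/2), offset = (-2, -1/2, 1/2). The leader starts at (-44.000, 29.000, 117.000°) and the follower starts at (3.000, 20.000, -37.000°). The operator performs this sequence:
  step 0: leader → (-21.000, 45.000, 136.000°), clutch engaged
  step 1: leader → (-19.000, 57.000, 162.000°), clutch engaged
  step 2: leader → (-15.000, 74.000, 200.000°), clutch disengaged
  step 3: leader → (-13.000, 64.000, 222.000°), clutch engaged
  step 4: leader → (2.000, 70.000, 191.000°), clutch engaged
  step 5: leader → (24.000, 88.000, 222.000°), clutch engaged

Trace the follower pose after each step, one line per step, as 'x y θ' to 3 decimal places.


step 0: Δleader=(23.000, 16.000, 19.000°), engaged; cmd=(32.500, 7.500, 29.000°) → follower=(35.500, 27.500, -8.000°)
step 1: Δleader=(2.000, 12.000, 26.000°), engaged; cmd=(1.000, 5.500, 39.500°) → follower=(36.500, 33.000, 31.500°)
step 2: Δleader=(4.000, 17.000, 38.000°), disengaged; cmd=(0,0,0) → follower holds at (36.500, 33.000, 31.500°)
step 3: Δleader=(2.000, -10.000, 22.000°), engaged; cmd=(1.000, -5.500, 33.500°) → follower=(37.500, 27.500, 65.000°)
step 4: Δleader=(15.000, 6.000, -31.000°), engaged; cmd=(20.500, 2.500, -46.000°) → follower=(58.000, 30.000, 19.000°)
step 5: Δleader=(22.000, 18.000, 31.000°), engaged; cmd=(31.000, 8.500, 47.000°) → follower=(89.000, 38.500, 66.000°)

35.500 27.500 -8.000
36.500 33.000 31.500
36.500 33.000 31.500
37.500 27.500 65.000
58.000 30.000 19.000
89.000 38.500 66.000


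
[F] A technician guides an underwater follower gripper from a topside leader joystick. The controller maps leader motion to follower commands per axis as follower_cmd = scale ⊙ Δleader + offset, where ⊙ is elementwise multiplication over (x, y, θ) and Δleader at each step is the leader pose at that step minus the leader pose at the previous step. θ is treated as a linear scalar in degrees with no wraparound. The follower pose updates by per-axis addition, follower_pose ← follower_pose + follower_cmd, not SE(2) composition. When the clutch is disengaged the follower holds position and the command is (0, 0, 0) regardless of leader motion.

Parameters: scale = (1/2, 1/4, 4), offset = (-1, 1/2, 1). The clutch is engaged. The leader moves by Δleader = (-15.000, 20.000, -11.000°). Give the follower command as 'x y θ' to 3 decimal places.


-8.500 5.500 -43.000

axis x: 1/2·-15.000 + -1 = -8.500
axis y: 1/4·20.000 + 1/2 = 5.500
axis θ: 4·-11.000 + 1 = -43.000


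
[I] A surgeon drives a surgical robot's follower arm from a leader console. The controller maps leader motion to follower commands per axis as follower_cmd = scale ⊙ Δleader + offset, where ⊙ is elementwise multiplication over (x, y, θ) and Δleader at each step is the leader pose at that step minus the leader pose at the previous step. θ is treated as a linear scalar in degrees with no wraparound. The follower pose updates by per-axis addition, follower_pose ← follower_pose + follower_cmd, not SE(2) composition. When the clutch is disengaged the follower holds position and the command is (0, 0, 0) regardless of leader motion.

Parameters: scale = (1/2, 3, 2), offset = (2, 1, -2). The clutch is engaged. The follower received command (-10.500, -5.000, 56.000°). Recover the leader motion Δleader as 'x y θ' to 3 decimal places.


axis x: (-10.500 − 2) / (1/2) = -25.000
axis y: (-5.000 − 1) / (3) = -2.000
axis θ: (56.000 − -2) / (2) = 29.000

-25.000 -2.000 29.000


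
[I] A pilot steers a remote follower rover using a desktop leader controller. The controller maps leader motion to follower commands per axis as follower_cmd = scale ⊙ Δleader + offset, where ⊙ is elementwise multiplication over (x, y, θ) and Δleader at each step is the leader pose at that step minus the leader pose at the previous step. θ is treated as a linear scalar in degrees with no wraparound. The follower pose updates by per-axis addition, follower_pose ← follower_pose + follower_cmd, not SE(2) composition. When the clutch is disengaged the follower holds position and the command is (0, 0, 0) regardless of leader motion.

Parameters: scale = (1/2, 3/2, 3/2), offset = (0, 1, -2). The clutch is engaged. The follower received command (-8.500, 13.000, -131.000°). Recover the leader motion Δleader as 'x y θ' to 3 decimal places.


axis x: (-8.500 − 0) / (1/2) = -17.000
axis y: (13.000 − 1) / (3/2) = 8.000
axis θ: (-131.000 − -2) / (3/2) = -86.000

-17.000 8.000 -86.000


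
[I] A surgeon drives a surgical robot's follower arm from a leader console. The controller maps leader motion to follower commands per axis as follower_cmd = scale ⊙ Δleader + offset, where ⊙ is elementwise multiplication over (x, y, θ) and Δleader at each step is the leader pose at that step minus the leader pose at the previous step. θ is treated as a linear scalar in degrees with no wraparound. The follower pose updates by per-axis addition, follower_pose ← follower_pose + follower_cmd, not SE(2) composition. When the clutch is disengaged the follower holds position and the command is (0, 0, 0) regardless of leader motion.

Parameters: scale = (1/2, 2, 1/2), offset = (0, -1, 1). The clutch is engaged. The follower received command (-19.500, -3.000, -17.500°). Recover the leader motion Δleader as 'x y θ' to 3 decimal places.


-39.000 -1.000 -37.000

axis x: (-19.500 − 0) / (1/2) = -39.000
axis y: (-3.000 − -1) / (2) = -1.000
axis θ: (-17.500 − 1) / (1/2) = -37.000


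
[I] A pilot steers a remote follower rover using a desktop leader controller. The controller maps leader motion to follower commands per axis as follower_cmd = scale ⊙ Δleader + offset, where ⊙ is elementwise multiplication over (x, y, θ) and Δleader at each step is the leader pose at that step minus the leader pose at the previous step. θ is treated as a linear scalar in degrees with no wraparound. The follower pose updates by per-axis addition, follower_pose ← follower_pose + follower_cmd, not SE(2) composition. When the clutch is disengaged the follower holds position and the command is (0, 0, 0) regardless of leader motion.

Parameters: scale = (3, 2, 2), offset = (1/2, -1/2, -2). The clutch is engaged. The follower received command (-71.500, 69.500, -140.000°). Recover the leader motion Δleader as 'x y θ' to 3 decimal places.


-24.000 35.000 -69.000

axis x: (-71.500 − 1/2) / (3) = -24.000
axis y: (69.500 − -1/2) / (2) = 35.000
axis θ: (-140.000 − -2) / (2) = -69.000


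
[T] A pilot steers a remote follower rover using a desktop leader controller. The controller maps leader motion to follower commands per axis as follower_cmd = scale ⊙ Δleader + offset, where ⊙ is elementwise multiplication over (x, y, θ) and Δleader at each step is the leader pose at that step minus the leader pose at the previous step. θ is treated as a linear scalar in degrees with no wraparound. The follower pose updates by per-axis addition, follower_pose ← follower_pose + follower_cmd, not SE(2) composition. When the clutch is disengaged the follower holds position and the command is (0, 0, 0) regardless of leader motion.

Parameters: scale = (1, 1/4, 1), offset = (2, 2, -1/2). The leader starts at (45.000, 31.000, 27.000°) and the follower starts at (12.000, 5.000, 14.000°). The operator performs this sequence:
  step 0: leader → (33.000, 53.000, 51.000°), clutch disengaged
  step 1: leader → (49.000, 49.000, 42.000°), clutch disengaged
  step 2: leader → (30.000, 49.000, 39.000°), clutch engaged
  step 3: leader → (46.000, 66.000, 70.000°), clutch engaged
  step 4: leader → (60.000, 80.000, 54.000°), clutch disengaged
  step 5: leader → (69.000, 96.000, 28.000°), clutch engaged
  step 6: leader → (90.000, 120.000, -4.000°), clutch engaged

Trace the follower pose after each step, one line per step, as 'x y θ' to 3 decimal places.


12.000 5.000 14.000
12.000 5.000 14.000
-5.000 7.000 10.500
13.000 13.250 41.000
13.000 13.250 41.000
24.000 19.250 14.500
47.000 27.250 -18.000

step 0: Δleader=(-12.000, 22.000, 24.000°), disengaged; cmd=(0,0,0) → follower holds at (12.000, 5.000, 14.000°)
step 1: Δleader=(16.000, -4.000, -9.000°), disengaged; cmd=(0,0,0) → follower holds at (12.000, 5.000, 14.000°)
step 2: Δleader=(-19.000, 0.000, -3.000°), engaged; cmd=(-17.000, 2.000, -3.500°) → follower=(-5.000, 7.000, 10.500°)
step 3: Δleader=(16.000, 17.000, 31.000°), engaged; cmd=(18.000, 6.250, 30.500°) → follower=(13.000, 13.250, 41.000°)
step 4: Δleader=(14.000, 14.000, -16.000°), disengaged; cmd=(0,0,0) → follower holds at (13.000, 13.250, 41.000°)
step 5: Δleader=(9.000, 16.000, -26.000°), engaged; cmd=(11.000, 6.000, -26.500°) → follower=(24.000, 19.250, 14.500°)
step 6: Δleader=(21.000, 24.000, -32.000°), engaged; cmd=(23.000, 8.000, -32.500°) → follower=(47.000, 27.250, -18.000°)


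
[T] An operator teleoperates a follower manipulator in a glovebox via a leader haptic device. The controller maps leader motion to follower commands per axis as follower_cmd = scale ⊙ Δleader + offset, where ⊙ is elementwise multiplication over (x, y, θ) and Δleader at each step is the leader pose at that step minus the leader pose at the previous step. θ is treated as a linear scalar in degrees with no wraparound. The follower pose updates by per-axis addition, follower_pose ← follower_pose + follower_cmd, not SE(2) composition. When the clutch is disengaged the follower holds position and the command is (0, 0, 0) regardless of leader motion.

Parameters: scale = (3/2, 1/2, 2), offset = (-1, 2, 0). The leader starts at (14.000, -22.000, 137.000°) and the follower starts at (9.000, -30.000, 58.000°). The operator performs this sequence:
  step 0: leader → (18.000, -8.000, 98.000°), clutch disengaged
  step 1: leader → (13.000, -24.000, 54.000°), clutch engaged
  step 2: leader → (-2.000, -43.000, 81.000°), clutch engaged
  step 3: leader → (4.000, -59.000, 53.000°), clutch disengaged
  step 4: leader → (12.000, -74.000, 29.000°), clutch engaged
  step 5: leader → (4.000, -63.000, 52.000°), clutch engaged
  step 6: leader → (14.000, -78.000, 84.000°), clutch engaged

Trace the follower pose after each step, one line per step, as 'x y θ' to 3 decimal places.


step 0: Δleader=(4.000, 14.000, -39.000°), disengaged; cmd=(0,0,0) → follower holds at (9.000, -30.000, 58.000°)
step 1: Δleader=(-5.000, -16.000, -44.000°), engaged; cmd=(-8.500, -6.000, -88.000°) → follower=(0.500, -36.000, -30.000°)
step 2: Δleader=(-15.000, -19.000, 27.000°), engaged; cmd=(-23.500, -7.500, 54.000°) → follower=(-23.000, -43.500, 24.000°)
step 3: Δleader=(6.000, -16.000, -28.000°), disengaged; cmd=(0,0,0) → follower holds at (-23.000, -43.500, 24.000°)
step 4: Δleader=(8.000, -15.000, -24.000°), engaged; cmd=(11.000, -5.500, -48.000°) → follower=(-12.000, -49.000, -24.000°)
step 5: Δleader=(-8.000, 11.000, 23.000°), engaged; cmd=(-13.000, 7.500, 46.000°) → follower=(-25.000, -41.500, 22.000°)
step 6: Δleader=(10.000, -15.000, 32.000°), engaged; cmd=(14.000, -5.500, 64.000°) → follower=(-11.000, -47.000, 86.000°)

9.000 -30.000 58.000
0.500 -36.000 -30.000
-23.000 -43.500 24.000
-23.000 -43.500 24.000
-12.000 -49.000 -24.000
-25.000 -41.500 22.000
-11.000 -47.000 86.000


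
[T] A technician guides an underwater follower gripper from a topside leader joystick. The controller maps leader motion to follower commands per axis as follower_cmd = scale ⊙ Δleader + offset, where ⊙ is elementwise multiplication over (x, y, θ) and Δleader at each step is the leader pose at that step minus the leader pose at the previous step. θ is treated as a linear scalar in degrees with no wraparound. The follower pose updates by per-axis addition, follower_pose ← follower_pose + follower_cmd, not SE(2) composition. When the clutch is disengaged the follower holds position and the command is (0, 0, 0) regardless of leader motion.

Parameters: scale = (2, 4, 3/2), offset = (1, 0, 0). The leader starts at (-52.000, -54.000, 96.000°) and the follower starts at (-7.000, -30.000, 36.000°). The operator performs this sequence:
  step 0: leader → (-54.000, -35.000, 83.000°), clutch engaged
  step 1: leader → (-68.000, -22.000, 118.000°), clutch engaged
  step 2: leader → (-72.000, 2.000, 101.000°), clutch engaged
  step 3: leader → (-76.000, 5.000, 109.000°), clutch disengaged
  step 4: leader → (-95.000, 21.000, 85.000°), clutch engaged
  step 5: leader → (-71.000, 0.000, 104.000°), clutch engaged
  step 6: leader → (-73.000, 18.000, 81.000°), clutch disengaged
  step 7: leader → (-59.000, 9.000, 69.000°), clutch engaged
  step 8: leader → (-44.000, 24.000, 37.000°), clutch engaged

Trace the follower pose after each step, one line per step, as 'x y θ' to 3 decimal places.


-10.000 46.000 16.500
-37.000 98.000 69.000
-44.000 194.000 43.500
-44.000 194.000 43.500
-81.000 258.000 7.500
-32.000 174.000 36.000
-32.000 174.000 36.000
-3.000 138.000 18.000
28.000 198.000 -30.000

step 0: Δleader=(-2.000, 19.000, -13.000°), engaged; cmd=(-3.000, 76.000, -19.500°) → follower=(-10.000, 46.000, 16.500°)
step 1: Δleader=(-14.000, 13.000, 35.000°), engaged; cmd=(-27.000, 52.000, 52.500°) → follower=(-37.000, 98.000, 69.000°)
step 2: Δleader=(-4.000, 24.000, -17.000°), engaged; cmd=(-7.000, 96.000, -25.500°) → follower=(-44.000, 194.000, 43.500°)
step 3: Δleader=(-4.000, 3.000, 8.000°), disengaged; cmd=(0,0,0) → follower holds at (-44.000, 194.000, 43.500°)
step 4: Δleader=(-19.000, 16.000, -24.000°), engaged; cmd=(-37.000, 64.000, -36.000°) → follower=(-81.000, 258.000, 7.500°)
step 5: Δleader=(24.000, -21.000, 19.000°), engaged; cmd=(49.000, -84.000, 28.500°) → follower=(-32.000, 174.000, 36.000°)
step 6: Δleader=(-2.000, 18.000, -23.000°), disengaged; cmd=(0,0,0) → follower holds at (-32.000, 174.000, 36.000°)
step 7: Δleader=(14.000, -9.000, -12.000°), engaged; cmd=(29.000, -36.000, -18.000°) → follower=(-3.000, 138.000, 18.000°)
step 8: Δleader=(15.000, 15.000, -32.000°), engaged; cmd=(31.000, 60.000, -48.000°) → follower=(28.000, 198.000, -30.000°)


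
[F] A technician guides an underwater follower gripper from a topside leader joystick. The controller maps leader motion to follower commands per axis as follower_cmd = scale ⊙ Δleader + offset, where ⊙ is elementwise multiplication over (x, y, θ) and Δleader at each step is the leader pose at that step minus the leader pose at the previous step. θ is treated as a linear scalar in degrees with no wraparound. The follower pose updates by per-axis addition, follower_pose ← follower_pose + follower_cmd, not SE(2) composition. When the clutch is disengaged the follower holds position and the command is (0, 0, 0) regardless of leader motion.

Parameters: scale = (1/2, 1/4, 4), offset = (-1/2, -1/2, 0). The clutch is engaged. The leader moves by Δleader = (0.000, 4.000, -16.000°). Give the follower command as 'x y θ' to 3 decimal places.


axis x: 1/2·0.000 + -1/2 = -0.500
axis y: 1/4·4.000 + -1/2 = 0.500
axis θ: 4·-16.000 + 0 = -64.000

-0.500 0.500 -64.000


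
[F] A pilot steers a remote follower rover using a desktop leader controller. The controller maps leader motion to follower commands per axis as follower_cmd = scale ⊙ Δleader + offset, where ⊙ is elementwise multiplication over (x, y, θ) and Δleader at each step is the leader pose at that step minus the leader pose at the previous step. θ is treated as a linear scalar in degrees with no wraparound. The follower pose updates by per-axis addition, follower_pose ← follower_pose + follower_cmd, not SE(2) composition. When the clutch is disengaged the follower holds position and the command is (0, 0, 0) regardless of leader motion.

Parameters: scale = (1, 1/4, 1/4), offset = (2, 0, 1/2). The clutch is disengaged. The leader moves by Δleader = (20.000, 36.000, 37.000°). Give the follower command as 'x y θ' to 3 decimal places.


clutch disengaged → follower holds; cmd = (0, 0, 0)

0.000 0.000 0.000


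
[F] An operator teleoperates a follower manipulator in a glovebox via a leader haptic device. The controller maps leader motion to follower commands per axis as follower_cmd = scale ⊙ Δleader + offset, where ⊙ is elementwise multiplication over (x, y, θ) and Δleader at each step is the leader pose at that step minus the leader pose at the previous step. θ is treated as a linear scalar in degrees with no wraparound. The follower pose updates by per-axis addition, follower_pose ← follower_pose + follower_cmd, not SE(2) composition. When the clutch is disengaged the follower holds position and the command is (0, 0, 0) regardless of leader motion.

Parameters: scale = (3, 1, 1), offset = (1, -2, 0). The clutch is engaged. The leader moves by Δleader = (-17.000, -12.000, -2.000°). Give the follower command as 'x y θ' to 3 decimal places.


-50.000 -14.000 -2.000

axis x: 3·-17.000 + 1 = -50.000
axis y: 1·-12.000 + -2 = -14.000
axis θ: 1·-2.000 + 0 = -2.000


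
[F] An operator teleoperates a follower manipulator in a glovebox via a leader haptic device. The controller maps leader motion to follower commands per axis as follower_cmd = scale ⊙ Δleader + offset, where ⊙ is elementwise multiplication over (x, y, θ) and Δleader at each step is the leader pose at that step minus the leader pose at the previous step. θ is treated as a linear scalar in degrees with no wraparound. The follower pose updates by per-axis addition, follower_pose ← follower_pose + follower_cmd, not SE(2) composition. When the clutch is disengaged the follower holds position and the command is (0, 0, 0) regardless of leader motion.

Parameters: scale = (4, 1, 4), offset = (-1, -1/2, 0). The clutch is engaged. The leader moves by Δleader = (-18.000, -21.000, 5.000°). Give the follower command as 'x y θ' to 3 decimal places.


-73.000 -21.500 20.000

axis x: 4·-18.000 + -1 = -73.000
axis y: 1·-21.000 + -1/2 = -21.500
axis θ: 4·5.000 + 0 = 20.000


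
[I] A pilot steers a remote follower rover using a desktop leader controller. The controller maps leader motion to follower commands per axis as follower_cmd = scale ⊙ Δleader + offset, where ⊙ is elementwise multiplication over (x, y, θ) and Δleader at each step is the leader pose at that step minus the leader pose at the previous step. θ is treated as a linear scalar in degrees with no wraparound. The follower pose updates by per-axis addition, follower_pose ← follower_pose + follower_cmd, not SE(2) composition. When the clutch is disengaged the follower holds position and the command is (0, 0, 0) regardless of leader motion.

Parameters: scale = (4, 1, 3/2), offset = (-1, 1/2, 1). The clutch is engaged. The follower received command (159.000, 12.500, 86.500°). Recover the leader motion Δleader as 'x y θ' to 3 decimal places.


40.000 12.000 57.000

axis x: (159.000 − -1) / (4) = 40.000
axis y: (12.500 − 1/2) / (1) = 12.000
axis θ: (86.500 − 1) / (3/2) = 57.000


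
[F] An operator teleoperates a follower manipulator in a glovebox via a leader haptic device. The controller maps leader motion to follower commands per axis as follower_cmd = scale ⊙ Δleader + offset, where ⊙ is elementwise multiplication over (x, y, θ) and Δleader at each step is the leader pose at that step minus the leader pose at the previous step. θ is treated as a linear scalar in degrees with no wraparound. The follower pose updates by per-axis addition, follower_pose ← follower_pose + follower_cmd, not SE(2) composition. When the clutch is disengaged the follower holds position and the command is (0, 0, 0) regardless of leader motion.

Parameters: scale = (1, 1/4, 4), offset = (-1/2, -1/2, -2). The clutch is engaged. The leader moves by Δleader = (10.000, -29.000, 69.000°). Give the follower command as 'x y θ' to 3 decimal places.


9.500 -7.750 274.000

axis x: 1·10.000 + -1/2 = 9.500
axis y: 1/4·-29.000 + -1/2 = -7.750
axis θ: 4·69.000 + -2 = 274.000


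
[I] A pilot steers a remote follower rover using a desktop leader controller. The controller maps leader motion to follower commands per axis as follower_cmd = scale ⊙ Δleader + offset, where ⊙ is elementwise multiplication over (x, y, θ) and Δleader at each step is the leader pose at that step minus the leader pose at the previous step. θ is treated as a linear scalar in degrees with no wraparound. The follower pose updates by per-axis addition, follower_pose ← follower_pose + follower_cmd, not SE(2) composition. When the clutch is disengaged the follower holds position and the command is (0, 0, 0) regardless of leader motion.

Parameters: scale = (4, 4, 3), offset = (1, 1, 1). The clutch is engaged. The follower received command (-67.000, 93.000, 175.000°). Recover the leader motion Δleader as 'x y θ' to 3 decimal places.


-17.000 23.000 58.000

axis x: (-67.000 − 1) / (4) = -17.000
axis y: (93.000 − 1) / (4) = 23.000
axis θ: (175.000 − 1) / (3) = 58.000


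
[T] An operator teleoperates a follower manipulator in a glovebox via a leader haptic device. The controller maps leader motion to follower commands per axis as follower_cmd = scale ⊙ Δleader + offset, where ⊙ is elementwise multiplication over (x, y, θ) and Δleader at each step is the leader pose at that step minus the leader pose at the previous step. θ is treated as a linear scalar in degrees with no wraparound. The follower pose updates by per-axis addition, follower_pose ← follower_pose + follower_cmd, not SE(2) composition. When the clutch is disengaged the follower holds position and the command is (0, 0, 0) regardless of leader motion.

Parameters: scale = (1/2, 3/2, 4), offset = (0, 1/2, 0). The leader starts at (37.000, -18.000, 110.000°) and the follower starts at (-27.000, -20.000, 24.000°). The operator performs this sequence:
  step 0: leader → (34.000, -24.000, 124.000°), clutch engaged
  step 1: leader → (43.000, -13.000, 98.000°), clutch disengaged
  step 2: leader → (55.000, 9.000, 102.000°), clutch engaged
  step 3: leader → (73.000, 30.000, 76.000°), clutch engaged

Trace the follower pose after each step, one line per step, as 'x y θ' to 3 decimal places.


step 0: Δleader=(-3.000, -6.000, 14.000°), engaged; cmd=(-1.500, -8.500, 56.000°) → follower=(-28.500, -28.500, 80.000°)
step 1: Δleader=(9.000, 11.000, -26.000°), disengaged; cmd=(0,0,0) → follower holds at (-28.500, -28.500, 80.000°)
step 2: Δleader=(12.000, 22.000, 4.000°), engaged; cmd=(6.000, 33.500, 16.000°) → follower=(-22.500, 5.000, 96.000°)
step 3: Δleader=(18.000, 21.000, -26.000°), engaged; cmd=(9.000, 32.000, -104.000°) → follower=(-13.500, 37.000, -8.000°)

-28.500 -28.500 80.000
-28.500 -28.500 80.000
-22.500 5.000 96.000
-13.500 37.000 -8.000


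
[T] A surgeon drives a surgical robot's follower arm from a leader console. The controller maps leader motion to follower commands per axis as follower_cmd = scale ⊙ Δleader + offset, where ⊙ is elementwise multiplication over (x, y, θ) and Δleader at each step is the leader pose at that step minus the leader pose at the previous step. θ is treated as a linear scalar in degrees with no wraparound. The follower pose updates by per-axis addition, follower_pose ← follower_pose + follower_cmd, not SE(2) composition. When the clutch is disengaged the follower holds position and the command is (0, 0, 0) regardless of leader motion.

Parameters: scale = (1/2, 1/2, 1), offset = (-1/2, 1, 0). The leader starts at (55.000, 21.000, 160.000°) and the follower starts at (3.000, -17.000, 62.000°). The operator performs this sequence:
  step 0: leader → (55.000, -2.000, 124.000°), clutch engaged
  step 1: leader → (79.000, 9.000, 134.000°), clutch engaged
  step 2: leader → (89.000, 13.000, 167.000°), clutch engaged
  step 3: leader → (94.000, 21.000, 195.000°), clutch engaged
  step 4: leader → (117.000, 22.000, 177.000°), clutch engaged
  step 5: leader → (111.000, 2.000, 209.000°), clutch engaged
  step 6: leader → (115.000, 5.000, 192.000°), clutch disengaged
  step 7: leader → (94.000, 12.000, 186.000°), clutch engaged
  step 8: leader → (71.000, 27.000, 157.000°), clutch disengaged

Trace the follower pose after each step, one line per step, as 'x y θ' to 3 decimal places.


2.500 -27.500 26.000
14.000 -21.000 36.000
18.500 -18.000 69.000
20.500 -13.000 97.000
31.500 -11.500 79.000
28.000 -20.500 111.000
28.000 -20.500 111.000
17.000 -16.000 105.000
17.000 -16.000 105.000

step 0: Δleader=(0.000, -23.000, -36.000°), engaged; cmd=(-0.500, -10.500, -36.000°) → follower=(2.500, -27.500, 26.000°)
step 1: Δleader=(24.000, 11.000, 10.000°), engaged; cmd=(11.500, 6.500, 10.000°) → follower=(14.000, -21.000, 36.000°)
step 2: Δleader=(10.000, 4.000, 33.000°), engaged; cmd=(4.500, 3.000, 33.000°) → follower=(18.500, -18.000, 69.000°)
step 3: Δleader=(5.000, 8.000, 28.000°), engaged; cmd=(2.000, 5.000, 28.000°) → follower=(20.500, -13.000, 97.000°)
step 4: Δleader=(23.000, 1.000, -18.000°), engaged; cmd=(11.000, 1.500, -18.000°) → follower=(31.500, -11.500, 79.000°)
step 5: Δleader=(-6.000, -20.000, 32.000°), engaged; cmd=(-3.500, -9.000, 32.000°) → follower=(28.000, -20.500, 111.000°)
step 6: Δleader=(4.000, 3.000, -17.000°), disengaged; cmd=(0,0,0) → follower holds at (28.000, -20.500, 111.000°)
step 7: Δleader=(-21.000, 7.000, -6.000°), engaged; cmd=(-11.000, 4.500, -6.000°) → follower=(17.000, -16.000, 105.000°)
step 8: Δleader=(-23.000, 15.000, -29.000°), disengaged; cmd=(0,0,0) → follower holds at (17.000, -16.000, 105.000°)


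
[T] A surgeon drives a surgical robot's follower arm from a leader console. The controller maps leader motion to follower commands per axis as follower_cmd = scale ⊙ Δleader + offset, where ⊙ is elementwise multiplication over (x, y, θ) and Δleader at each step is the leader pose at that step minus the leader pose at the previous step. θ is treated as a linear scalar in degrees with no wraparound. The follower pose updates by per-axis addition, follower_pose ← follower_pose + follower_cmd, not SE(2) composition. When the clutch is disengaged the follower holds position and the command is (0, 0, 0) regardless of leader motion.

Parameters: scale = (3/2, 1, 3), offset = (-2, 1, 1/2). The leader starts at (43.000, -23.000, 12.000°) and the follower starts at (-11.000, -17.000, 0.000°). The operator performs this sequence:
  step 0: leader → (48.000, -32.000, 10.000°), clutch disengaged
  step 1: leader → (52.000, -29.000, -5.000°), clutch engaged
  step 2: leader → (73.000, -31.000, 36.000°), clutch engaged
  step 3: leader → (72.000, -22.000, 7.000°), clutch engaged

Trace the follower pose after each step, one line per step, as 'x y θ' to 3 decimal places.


step 0: Δleader=(5.000, -9.000, -2.000°), disengaged; cmd=(0,0,0) → follower holds at (-11.000, -17.000, 0.000°)
step 1: Δleader=(4.000, 3.000, -15.000°), engaged; cmd=(4.000, 4.000, -44.500°) → follower=(-7.000, -13.000, -44.500°)
step 2: Δleader=(21.000, -2.000, 41.000°), engaged; cmd=(29.500, -1.000, 123.500°) → follower=(22.500, -14.000, 79.000°)
step 3: Δleader=(-1.000, 9.000, -29.000°), engaged; cmd=(-3.500, 10.000, -86.500°) → follower=(19.000, -4.000, -7.500°)

-11.000 -17.000 0.000
-7.000 -13.000 -44.500
22.500 -14.000 79.000
19.000 -4.000 -7.500


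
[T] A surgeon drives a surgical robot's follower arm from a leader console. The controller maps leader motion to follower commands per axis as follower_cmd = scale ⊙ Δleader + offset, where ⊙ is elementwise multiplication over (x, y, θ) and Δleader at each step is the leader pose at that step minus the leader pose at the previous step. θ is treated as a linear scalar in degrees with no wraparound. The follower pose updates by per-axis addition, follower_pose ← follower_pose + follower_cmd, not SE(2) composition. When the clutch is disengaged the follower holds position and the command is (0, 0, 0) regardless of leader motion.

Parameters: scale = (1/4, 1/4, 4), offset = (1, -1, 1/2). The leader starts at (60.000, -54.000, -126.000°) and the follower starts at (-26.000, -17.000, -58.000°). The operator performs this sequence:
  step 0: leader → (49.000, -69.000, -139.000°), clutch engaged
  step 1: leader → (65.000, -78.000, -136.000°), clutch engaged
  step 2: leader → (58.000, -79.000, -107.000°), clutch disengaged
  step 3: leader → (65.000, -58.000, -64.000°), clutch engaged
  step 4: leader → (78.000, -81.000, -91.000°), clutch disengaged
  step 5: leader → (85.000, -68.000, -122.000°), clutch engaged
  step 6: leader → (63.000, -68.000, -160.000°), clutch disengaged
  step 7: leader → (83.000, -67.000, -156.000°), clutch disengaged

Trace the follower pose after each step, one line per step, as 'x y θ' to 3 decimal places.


-27.750 -21.750 -109.500
-22.750 -25.000 -97.000
-22.750 -25.000 -97.000
-20.000 -20.750 75.500
-20.000 -20.750 75.500
-17.250 -18.500 -48.000
-17.250 -18.500 -48.000
-17.250 -18.500 -48.000

step 0: Δleader=(-11.000, -15.000, -13.000°), engaged; cmd=(-1.750, -4.750, -51.500°) → follower=(-27.750, -21.750, -109.500°)
step 1: Δleader=(16.000, -9.000, 3.000°), engaged; cmd=(5.000, -3.250, 12.500°) → follower=(-22.750, -25.000, -97.000°)
step 2: Δleader=(-7.000, -1.000, 29.000°), disengaged; cmd=(0,0,0) → follower holds at (-22.750, -25.000, -97.000°)
step 3: Δleader=(7.000, 21.000, 43.000°), engaged; cmd=(2.750, 4.250, 172.500°) → follower=(-20.000, -20.750, 75.500°)
step 4: Δleader=(13.000, -23.000, -27.000°), disengaged; cmd=(0,0,0) → follower holds at (-20.000, -20.750, 75.500°)
step 5: Δleader=(7.000, 13.000, -31.000°), engaged; cmd=(2.750, 2.250, -123.500°) → follower=(-17.250, -18.500, -48.000°)
step 6: Δleader=(-22.000, 0.000, -38.000°), disengaged; cmd=(0,0,0) → follower holds at (-17.250, -18.500, -48.000°)
step 7: Δleader=(20.000, 1.000, 4.000°), disengaged; cmd=(0,0,0) → follower holds at (-17.250, -18.500, -48.000°)


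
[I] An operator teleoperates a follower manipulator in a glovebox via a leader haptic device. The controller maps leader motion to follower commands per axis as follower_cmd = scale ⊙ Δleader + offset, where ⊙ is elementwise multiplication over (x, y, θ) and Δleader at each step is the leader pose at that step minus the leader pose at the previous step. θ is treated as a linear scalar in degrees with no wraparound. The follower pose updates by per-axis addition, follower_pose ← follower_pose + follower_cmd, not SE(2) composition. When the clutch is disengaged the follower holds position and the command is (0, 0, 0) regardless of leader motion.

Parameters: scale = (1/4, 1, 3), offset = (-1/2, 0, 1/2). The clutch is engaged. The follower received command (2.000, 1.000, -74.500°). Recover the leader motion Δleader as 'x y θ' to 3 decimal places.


10.000 1.000 -25.000

axis x: (2.000 − -1/2) / (1/4) = 10.000
axis y: (1.000 − 0) / (1) = 1.000
axis θ: (-74.500 − 1/2) / (3) = -25.000


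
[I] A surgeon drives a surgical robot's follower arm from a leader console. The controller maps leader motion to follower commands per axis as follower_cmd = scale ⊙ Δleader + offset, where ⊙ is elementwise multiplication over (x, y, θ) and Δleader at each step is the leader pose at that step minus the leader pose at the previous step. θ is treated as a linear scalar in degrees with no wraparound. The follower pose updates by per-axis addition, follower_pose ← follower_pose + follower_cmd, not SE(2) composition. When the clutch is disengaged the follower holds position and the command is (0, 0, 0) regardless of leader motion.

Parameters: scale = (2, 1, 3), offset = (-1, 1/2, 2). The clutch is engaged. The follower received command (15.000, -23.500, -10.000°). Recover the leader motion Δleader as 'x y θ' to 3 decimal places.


8.000 -24.000 -4.000

axis x: (15.000 − -1) / (2) = 8.000
axis y: (-23.500 − 1/2) / (1) = -24.000
axis θ: (-10.000 − 2) / (3) = -4.000


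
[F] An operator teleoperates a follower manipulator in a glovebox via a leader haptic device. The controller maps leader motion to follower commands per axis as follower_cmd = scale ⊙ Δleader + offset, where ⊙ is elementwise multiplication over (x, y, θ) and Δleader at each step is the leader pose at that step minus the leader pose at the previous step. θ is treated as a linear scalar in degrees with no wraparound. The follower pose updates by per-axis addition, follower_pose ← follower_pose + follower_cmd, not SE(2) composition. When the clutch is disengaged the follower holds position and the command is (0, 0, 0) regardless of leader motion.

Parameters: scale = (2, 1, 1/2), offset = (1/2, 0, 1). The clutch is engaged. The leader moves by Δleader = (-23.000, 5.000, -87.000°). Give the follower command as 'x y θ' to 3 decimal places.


axis x: 2·-23.000 + 1/2 = -45.500
axis y: 1·5.000 + 0 = 5.000
axis θ: 1/2·-87.000 + 1 = -42.500

-45.500 5.000 -42.500


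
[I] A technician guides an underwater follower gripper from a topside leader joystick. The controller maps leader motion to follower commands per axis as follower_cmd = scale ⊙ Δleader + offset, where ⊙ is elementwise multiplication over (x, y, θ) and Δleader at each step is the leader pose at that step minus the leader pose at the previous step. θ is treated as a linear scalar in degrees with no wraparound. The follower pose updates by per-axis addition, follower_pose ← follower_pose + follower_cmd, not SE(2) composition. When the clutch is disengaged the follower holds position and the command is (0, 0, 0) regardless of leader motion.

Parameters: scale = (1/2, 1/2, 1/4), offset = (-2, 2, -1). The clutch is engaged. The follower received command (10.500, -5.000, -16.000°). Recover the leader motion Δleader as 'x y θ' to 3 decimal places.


axis x: (10.500 − -2) / (1/2) = 25.000
axis y: (-5.000 − 2) / (1/2) = -14.000
axis θ: (-16.000 − -1) / (1/4) = -60.000

25.000 -14.000 -60.000


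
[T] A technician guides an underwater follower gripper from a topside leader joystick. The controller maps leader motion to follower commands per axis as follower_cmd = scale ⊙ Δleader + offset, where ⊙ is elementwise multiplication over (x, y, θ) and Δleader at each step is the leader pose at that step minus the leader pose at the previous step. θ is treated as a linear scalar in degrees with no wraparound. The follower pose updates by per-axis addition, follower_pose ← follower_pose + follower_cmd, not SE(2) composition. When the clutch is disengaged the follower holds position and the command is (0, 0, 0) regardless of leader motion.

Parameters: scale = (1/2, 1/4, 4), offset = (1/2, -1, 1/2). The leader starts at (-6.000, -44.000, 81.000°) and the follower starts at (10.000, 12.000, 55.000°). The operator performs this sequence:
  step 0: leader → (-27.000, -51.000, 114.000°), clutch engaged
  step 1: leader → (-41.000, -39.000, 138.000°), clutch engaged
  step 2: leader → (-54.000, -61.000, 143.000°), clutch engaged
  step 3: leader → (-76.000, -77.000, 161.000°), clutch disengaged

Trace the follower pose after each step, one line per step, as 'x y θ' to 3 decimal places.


step 0: Δleader=(-21.000, -7.000, 33.000°), engaged; cmd=(-10.000, -2.750, 132.500°) → follower=(0.000, 9.250, 187.500°)
step 1: Δleader=(-14.000, 12.000, 24.000°), engaged; cmd=(-6.500, 2.000, 96.500°) → follower=(-6.500, 11.250, 284.000°)
step 2: Δleader=(-13.000, -22.000, 5.000°), engaged; cmd=(-6.000, -6.500, 20.500°) → follower=(-12.500, 4.750, 304.500°)
step 3: Δleader=(-22.000, -16.000, 18.000°), disengaged; cmd=(0,0,0) → follower holds at (-12.500, 4.750, 304.500°)

0.000 9.250 187.500
-6.500 11.250 284.000
-12.500 4.750 304.500
-12.500 4.750 304.500


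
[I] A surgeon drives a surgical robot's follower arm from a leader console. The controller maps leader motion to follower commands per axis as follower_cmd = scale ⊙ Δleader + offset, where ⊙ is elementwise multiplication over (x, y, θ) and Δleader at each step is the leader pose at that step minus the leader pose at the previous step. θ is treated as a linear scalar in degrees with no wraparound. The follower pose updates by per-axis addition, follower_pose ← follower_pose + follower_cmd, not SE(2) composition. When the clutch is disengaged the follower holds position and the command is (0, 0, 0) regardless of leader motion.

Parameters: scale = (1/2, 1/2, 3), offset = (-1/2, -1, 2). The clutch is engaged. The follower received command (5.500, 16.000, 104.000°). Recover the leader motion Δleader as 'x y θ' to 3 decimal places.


axis x: (5.500 − -1/2) / (1/2) = 12.000
axis y: (16.000 − -1) / (1/2) = 34.000
axis θ: (104.000 − 2) / (3) = 34.000

12.000 34.000 34.000


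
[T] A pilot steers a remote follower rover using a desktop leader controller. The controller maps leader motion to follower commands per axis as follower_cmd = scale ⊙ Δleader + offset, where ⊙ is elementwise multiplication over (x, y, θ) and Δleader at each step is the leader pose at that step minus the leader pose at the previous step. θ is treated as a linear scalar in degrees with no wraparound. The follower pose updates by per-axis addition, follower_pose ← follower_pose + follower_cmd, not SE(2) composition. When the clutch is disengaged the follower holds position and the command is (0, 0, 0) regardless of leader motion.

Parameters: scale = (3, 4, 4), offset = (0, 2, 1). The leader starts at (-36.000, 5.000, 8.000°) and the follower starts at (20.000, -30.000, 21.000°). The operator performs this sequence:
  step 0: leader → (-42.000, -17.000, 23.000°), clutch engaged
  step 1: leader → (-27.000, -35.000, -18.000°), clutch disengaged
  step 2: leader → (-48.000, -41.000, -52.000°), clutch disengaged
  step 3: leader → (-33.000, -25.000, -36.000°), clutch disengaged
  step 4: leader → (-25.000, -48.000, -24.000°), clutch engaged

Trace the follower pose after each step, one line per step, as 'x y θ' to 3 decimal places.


2.000 -116.000 82.000
2.000 -116.000 82.000
2.000 -116.000 82.000
2.000 -116.000 82.000
26.000 -206.000 131.000

step 0: Δleader=(-6.000, -22.000, 15.000°), engaged; cmd=(-18.000, -86.000, 61.000°) → follower=(2.000, -116.000, 82.000°)
step 1: Δleader=(15.000, -18.000, -41.000°), disengaged; cmd=(0,0,0) → follower holds at (2.000, -116.000, 82.000°)
step 2: Δleader=(-21.000, -6.000, -34.000°), disengaged; cmd=(0,0,0) → follower holds at (2.000, -116.000, 82.000°)
step 3: Δleader=(15.000, 16.000, 16.000°), disengaged; cmd=(0,0,0) → follower holds at (2.000, -116.000, 82.000°)
step 4: Δleader=(8.000, -23.000, 12.000°), engaged; cmd=(24.000, -90.000, 49.000°) → follower=(26.000, -206.000, 131.000°)


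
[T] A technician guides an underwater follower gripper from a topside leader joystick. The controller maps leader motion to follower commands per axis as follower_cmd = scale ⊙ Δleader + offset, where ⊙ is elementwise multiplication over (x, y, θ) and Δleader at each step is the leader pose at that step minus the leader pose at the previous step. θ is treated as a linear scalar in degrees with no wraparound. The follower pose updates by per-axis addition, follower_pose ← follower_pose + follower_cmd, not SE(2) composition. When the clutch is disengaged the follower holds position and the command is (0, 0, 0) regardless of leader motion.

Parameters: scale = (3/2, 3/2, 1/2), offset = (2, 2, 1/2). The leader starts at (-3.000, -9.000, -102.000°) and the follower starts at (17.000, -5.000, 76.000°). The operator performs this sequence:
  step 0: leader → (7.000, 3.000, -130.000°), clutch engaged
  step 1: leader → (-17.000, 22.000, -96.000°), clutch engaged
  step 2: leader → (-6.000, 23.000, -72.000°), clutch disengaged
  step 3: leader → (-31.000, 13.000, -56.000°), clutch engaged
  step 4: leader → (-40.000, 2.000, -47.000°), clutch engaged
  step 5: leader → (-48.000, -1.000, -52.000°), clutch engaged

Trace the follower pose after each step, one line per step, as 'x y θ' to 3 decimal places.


step 0: Δleader=(10.000, 12.000, -28.000°), engaged; cmd=(17.000, 20.000, -13.500°) → follower=(34.000, 15.000, 62.500°)
step 1: Δleader=(-24.000, 19.000, 34.000°), engaged; cmd=(-34.000, 30.500, 17.500°) → follower=(0.000, 45.500, 80.000°)
step 2: Δleader=(11.000, 1.000, 24.000°), disengaged; cmd=(0,0,0) → follower holds at (0.000, 45.500, 80.000°)
step 3: Δleader=(-25.000, -10.000, 16.000°), engaged; cmd=(-35.500, -13.000, 8.500°) → follower=(-35.500, 32.500, 88.500°)
step 4: Δleader=(-9.000, -11.000, 9.000°), engaged; cmd=(-11.500, -14.500, 5.000°) → follower=(-47.000, 18.000, 93.500°)
step 5: Δleader=(-8.000, -3.000, -5.000°), engaged; cmd=(-10.000, -2.500, -2.000°) → follower=(-57.000, 15.500, 91.500°)

34.000 15.000 62.500
0.000 45.500 80.000
0.000 45.500 80.000
-35.500 32.500 88.500
-47.000 18.000 93.500
-57.000 15.500 91.500
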